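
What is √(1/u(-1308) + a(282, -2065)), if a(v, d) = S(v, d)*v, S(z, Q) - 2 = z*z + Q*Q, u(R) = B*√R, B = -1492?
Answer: √(291572917083443882592 + 243942*I*√327)/487884 ≈ 34999.0 + 2.6475e-10*I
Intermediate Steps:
u(R) = -1492*√R
S(z, Q) = 2 + Q² + z² (S(z, Q) = 2 + (z*z + Q*Q) = 2 + (z² + Q²) = 2 + (Q² + z²) = 2 + Q² + z²)
a(v, d) = v*(2 + d² + v²) (a(v, d) = (2 + d² + v²)*v = v*(2 + d² + v²))
√(1/u(-1308) + a(282, -2065)) = √(1/(-2984*I*√327) + 282*(2 + (-2065)² + 282²)) = √(1/(-2984*I*√327) + 282*(2 + 4264225 + 79524)) = √(1/(-2984*I*√327) + 282*4343751) = √(I*√327/975768 + 1224937782) = √(1224937782 + I*√327/975768)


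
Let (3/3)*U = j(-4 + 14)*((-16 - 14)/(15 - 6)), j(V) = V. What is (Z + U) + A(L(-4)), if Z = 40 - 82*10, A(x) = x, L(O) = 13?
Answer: -2401/3 ≈ -800.33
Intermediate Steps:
U = -100/3 (U = (-4 + 14)*((-16 - 14)/(15 - 6)) = 10*(-30/9) = 10*(-30*⅑) = 10*(-10/3) = -100/3 ≈ -33.333)
Z = -780 (Z = 40 - 820 = -780)
(Z + U) + A(L(-4)) = (-780 - 100/3) + 13 = -2440/3 + 13 = -2401/3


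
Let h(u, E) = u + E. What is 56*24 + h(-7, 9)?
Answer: 1346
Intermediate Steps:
h(u, E) = E + u
56*24 + h(-7, 9) = 56*24 + (9 - 7) = 1344 + 2 = 1346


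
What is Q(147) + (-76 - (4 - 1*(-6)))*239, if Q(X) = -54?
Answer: -20608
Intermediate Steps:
Q(147) + (-76 - (4 - 1*(-6)))*239 = -54 + (-76 - (4 - 1*(-6)))*239 = -54 + (-76 - (4 + 6))*239 = -54 + (-76 - 1*10)*239 = -54 + (-76 - 10)*239 = -54 - 86*239 = -54 - 20554 = -20608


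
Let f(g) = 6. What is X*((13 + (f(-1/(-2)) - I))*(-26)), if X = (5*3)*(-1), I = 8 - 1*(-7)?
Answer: 1560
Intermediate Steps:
I = 15 (I = 8 + 7 = 15)
X = -15 (X = 15*(-1) = -15)
X*((13 + (f(-1/(-2)) - I))*(-26)) = -15*(13 + (6 - 1*15))*(-26) = -15*(13 + (6 - 15))*(-26) = -15*(13 - 9)*(-26) = -60*(-26) = -15*(-104) = 1560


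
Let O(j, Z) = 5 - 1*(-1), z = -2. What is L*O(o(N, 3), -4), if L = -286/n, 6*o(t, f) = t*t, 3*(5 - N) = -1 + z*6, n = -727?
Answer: 1716/727 ≈ 2.3604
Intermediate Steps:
N = 28/3 (N = 5 - (-1 - 2*6)/3 = 5 - (-1 - 12)/3 = 5 - ⅓*(-13) = 5 + 13/3 = 28/3 ≈ 9.3333)
o(t, f) = t²/6 (o(t, f) = (t*t)/6 = t²/6)
O(j, Z) = 6 (O(j, Z) = 5 + 1 = 6)
L = 286/727 (L = -286/(-727) = -286*(-1/727) = 286/727 ≈ 0.39340)
L*O(o(N, 3), -4) = (286/727)*6 = 1716/727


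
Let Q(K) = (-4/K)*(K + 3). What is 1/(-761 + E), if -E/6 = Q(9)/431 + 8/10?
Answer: -2155/1650139 ≈ -0.0013060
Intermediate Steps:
Q(K) = -4*(3 + K)/K (Q(K) = (-4/K)*(3 + K) = -4*(3 + K)/K)
E = -10184/2155 (E = -6*((-4 - 12/9)/431 + 8/10) = -6*((-4 - 12*1/9)*(1/431) + 8*(1/10)) = -6*((-4 - 4/3)*(1/431) + 4/5) = -6*(-16/3*1/431 + 4/5) = -6*(-16/1293 + 4/5) = -6*5092/6465 = -10184/2155 ≈ -4.7258)
1/(-761 + E) = 1/(-761 - 10184/2155) = 1/(-1650139/2155) = -2155/1650139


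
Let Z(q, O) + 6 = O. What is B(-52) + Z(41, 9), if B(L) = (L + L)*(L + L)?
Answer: 10819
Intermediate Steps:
Z(q, O) = -6 + O
B(L) = 4*L² (B(L) = (2*L)*(2*L) = 4*L²)
B(-52) + Z(41, 9) = 4*(-52)² + (-6 + 9) = 4*2704 + 3 = 10816 + 3 = 10819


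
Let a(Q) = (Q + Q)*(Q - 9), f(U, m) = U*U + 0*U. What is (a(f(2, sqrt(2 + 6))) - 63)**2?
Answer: 10609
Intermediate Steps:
f(U, m) = U**2 (f(U, m) = U**2 + 0 = U**2)
a(Q) = 2*Q*(-9 + Q) (a(Q) = (2*Q)*(-9 + Q) = 2*Q*(-9 + Q))
(a(f(2, sqrt(2 + 6))) - 63)**2 = (2*2**2*(-9 + 2**2) - 63)**2 = (2*4*(-9 + 4) - 63)**2 = (2*4*(-5) - 63)**2 = (-40 - 63)**2 = (-103)**2 = 10609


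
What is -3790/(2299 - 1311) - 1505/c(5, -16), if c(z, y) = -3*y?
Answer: -417215/11856 ≈ -35.190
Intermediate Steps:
-3790/(2299 - 1311) - 1505/c(5, -16) = -3790/(2299 - 1311) - 1505/((-3*(-16))) = -3790/988 - 1505/48 = -3790*1/988 - 1505*1/48 = -1895/494 - 1505/48 = -417215/11856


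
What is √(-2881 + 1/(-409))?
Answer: I*√481936970/409 ≈ 53.675*I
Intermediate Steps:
√(-2881 + 1/(-409)) = √(-2881 - 1/409) = √(-1178330/409) = I*√481936970/409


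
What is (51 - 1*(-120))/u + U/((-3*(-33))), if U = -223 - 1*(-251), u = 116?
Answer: 20177/11484 ≈ 1.7570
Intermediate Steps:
U = 28 (U = -223 + 251 = 28)
(51 - 1*(-120))/u + U/((-3*(-33))) = (51 - 1*(-120))/116 + 28/((-3*(-33))) = (51 + 120)*(1/116) + 28/99 = 171*(1/116) + 28*(1/99) = 171/116 + 28/99 = 20177/11484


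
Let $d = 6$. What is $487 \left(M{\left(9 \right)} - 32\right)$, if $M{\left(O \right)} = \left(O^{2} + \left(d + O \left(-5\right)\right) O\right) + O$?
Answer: $-142691$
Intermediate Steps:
$M{\left(O \right)} = O + O^{2} + O \left(6 - 5 O\right)$ ($M{\left(O \right)} = \left(O^{2} + \left(6 + O \left(-5\right)\right) O\right) + O = \left(O^{2} + \left(6 - 5 O\right) O\right) + O = \left(O^{2} + O \left(6 - 5 O\right)\right) + O = O + O^{2} + O \left(6 - 5 O\right)$)
$487 \left(M{\left(9 \right)} - 32\right) = 487 \left(9 \left(7 - 36\right) - 32\right) = 487 \left(9 \left(-29\right) - 32\right) = 487 \left(-261 - 32\right) = 487 \left(-293\right) = -142691$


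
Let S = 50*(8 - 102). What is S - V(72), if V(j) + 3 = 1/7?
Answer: -32880/7 ≈ -4697.1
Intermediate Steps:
V(j) = -20/7 (V(j) = -3 + 1/7 = -3 + ⅐ = -20/7)
S = -4700 (S = 50*(-94) = -4700)
S - V(72) = -4700 - 1*(-20/7) = -4700 + 20/7 = -32880/7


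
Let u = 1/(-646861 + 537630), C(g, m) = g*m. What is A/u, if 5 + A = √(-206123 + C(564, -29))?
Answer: 546155 - 109231*I*√222479 ≈ 5.4616e+5 - 5.1522e+7*I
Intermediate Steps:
A = -5 + I*√222479 (A = -5 + √(-206123 + 564*(-29)) = -5 + √(-206123 - 16356) = -5 + √(-222479) = -5 + I*√222479 ≈ -5.0 + 471.68*I)
u = -1/109231 (u = 1/(-109231) = -1/109231 ≈ -9.1549e-6)
A/u = (-5 + I*√222479)/(-1/109231) = (-5 + I*√222479)*(-109231) = 546155 - 109231*I*√222479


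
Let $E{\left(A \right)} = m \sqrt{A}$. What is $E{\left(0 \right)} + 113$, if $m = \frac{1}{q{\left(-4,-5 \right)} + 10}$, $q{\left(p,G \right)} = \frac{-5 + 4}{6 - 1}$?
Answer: $113$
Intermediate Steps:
$q{\left(p,G \right)} = - \frac{1}{5}$
$m = \frac{5}{49}$ ($m = \frac{1}{- \frac{1}{5} + 10} = \frac{1}{\frac{49}{5}} = \frac{5}{49} \approx 0.10204$)
$E{\left(A \right)} = \frac{5 \sqrt{A}}{49}$
$E{\left(0 \right)} + 113 = \frac{5 \sqrt{0}}{49} + 113 = \frac{5}{49} \cdot 0 + 113 = 0 + 113 = 113$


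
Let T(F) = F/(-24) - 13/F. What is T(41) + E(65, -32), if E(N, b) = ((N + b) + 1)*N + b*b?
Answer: 3180263/984 ≈ 3232.0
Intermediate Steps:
E(N, b) = b² + N*(1 + N + b) (E(N, b) = (1 + N + b)*N + b² = N*(1 + N + b) + b² = b² + N*(1 + N + b))
T(F) = -13/F - F/24 (T(F) = F*(-1/24) - 13/F = -F/24 - 13/F = -13/F - F/24)
T(41) + E(65, -32) = (-13/41 - 1/24*41) + (65 + 65² + (-32)² + 65*(-32)) = (-13*1/41 - 41/24) + (65 + 4225 + 1024 - 2080) = (-13/41 - 41/24) + 3234 = -1993/984 + 3234 = 3180263/984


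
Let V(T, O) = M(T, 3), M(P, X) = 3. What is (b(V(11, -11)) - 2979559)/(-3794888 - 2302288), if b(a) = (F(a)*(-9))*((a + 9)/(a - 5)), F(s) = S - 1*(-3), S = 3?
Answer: 2979235/6097176 ≈ 0.48863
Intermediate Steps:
V(T, O) = 3
F(s) = 6 (F(s) = 3 - 1*(-3) = 3 + 3 = 6)
b(a) = -54*(9 + a)/(-5 + a) (b(a) = (6*(-9))*((a + 9)/(a - 5)) = -54*(9 + a)/(-5 + a))
(b(V(11, -11)) - 2979559)/(-3794888 - 2302288) = (54*(-9 - 1*3)/(-5 + 3) - 2979559)/(-3794888 - 2302288) = (54*(-9 - 3)/(-2) - 2979559)/(-6097176) = (54*(-1/2)*(-12) - 2979559)*(-1/6097176) = (324 - 2979559)*(-1/6097176) = -2979235*(-1/6097176) = 2979235/6097176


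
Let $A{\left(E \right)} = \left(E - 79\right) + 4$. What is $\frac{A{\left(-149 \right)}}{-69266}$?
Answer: $\frac{112}{34633} \approx 0.0032339$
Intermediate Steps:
$A{\left(E \right)} = -75 + E$ ($A{\left(E \right)} = \left(-79 + E\right) + 4 = -75 + E$)
$\frac{A{\left(-149 \right)}}{-69266} = \frac{-75 - 149}{-69266} = \left(-224\right) \left(- \frac{1}{69266}\right) = \frac{112}{34633}$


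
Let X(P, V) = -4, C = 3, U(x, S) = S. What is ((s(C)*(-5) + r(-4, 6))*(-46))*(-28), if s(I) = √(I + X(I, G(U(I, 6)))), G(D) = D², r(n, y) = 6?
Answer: 7728 - 6440*I ≈ 7728.0 - 6440.0*I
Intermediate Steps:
s(I) = √(-4 + I) (s(I) = √(I - 4) = √(-4 + I))
((s(C)*(-5) + r(-4, 6))*(-46))*(-28) = ((√(-4 + 3)*(-5) + 6)*(-46))*(-28) = ((√(-1)*(-5) + 6)*(-46))*(-28) = ((I*(-5) + 6)*(-46))*(-28) = ((-5*I + 6)*(-46))*(-28) = ((6 - 5*I)*(-46))*(-28) = (-276 + 230*I)*(-28) = 7728 - 6440*I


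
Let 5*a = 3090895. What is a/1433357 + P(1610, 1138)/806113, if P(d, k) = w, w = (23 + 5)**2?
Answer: 71349411445/165063958763 ≈ 0.43225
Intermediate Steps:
a = 618179 (a = (1/5)*3090895 = 618179)
w = 784 (w = 28**2 = 784)
P(d, k) = 784
a/1433357 + P(1610, 1138)/806113 = 618179/1433357 + 784/806113 = 618179*(1/1433357) + 784*(1/806113) = 618179/1433357 + 112/115159 = 71349411445/165063958763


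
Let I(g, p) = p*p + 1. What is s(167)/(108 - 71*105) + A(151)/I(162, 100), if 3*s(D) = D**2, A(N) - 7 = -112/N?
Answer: -42095772494/33285238191 ≈ -1.2647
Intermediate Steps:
A(N) = 7 - 112/N
I(g, p) = 1 + p**2 (I(g, p) = p**2 + 1 = 1 + p**2)
s(D) = D**2/3
s(167)/(108 - 71*105) + A(151)/I(162, 100) = ((1/3)*167**2)/(108 - 71*105) + (7 - 112/151)/(1 + 100**2) = ((1/3)*27889)/(108 - 7455) + (7 - 112*1/151)/(1 + 10000) = (27889/3)/(-7347) + (7 - 112/151)/10001 = (27889/3)*(-1/7347) + (945/151)*(1/10001) = -27889/22041 + 945/1510151 = -42095772494/33285238191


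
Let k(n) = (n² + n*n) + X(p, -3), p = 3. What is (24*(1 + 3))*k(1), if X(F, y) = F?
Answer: 480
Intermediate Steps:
k(n) = 3 + 2*n² (k(n) = (n² + n*n) + 3 = (n² + n²) + 3 = 2*n² + 3 = 3 + 2*n²)
(24*(1 + 3))*k(1) = (24*(1 + 3))*(3 + 2*1²) = (24*4)*(3 + 2*1) = 96*(3 + 2) = 96*5 = 480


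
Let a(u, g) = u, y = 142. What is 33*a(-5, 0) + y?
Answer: -23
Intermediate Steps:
33*a(-5, 0) + y = 33*(-5) + 142 = -165 + 142 = -23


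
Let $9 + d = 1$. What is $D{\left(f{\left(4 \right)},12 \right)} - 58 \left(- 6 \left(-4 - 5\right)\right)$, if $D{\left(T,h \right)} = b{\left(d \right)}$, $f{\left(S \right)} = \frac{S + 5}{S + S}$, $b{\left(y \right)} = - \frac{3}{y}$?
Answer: $- \frac{25053}{8} \approx -3131.6$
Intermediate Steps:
$d = -8$ ($d = -9 + 1 = -8$)
$f{\left(S \right)} = \frac{5 + S}{2 S}$
$D{\left(T,h \right)} = \frac{3}{8}$ ($D{\left(T,h \right)} = - \frac{3}{-8} = \left(-3\right) \left(- \frac{1}{8}\right) = \frac{3}{8}$)
$D{\left(f{\left(4 \right)},12 \right)} - 58 \left(- 6 \left(-4 - 5\right)\right) = \frac{3}{8} - 58 \left(- 6 \left(-4 - 5\right)\right) = \frac{3}{8} - 58 \left(\left(-6\right) \left(-9\right)\right) = \frac{3}{8} - 3132 = - \frac{25053}{8}$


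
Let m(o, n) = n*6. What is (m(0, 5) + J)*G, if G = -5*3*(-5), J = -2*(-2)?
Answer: 2550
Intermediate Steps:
J = 4
G = 75 (G = -15*(-5) = 75)
m(o, n) = 6*n
(m(0, 5) + J)*G = (6*5 + 4)*75 = (30 + 4)*75 = 34*75 = 2550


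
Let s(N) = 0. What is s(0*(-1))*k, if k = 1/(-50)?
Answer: 0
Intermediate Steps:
k = -1/50 ≈ -0.020000
s(0*(-1))*k = 0*(-1/50) = 0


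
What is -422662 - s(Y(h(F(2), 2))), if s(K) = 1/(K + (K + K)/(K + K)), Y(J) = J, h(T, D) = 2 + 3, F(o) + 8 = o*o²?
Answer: -2535973/6 ≈ -4.2266e+5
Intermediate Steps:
F(o) = -8 + o³ (F(o) = -8 + o*o² = -8 + o³)
h(T, D) = 5
s(K) = 1/(1 + K) (s(K) = 1/(K + (2*K)/((2*K))) = 1/(K + (2*K)*(1/(2*K))) = 1/(K + 1) = 1/(1 + K))
-422662 - s(Y(h(F(2), 2))) = -422662 - 1/(1 + 5) = -422662 - 1/6 = -422662 - 1*⅙ = -422662 - ⅙ = -2535973/6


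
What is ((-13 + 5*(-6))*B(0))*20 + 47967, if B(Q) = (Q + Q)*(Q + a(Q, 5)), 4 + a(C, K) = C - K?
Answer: 47967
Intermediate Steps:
a(C, K) = -4 + C - K (a(C, K) = -4 + (C - K) = -4 + C - K)
B(Q) = 2*Q*(-9 + 2*Q) (B(Q) = (Q + Q)*(Q + (-4 + Q - 1*5)) = (2*Q)*(Q + (-4 + Q - 5)) = (2*Q)*(Q + (-9 + Q)) = (2*Q)*(-9 + 2*Q) = 2*Q*(-9 + 2*Q))
((-13 + 5*(-6))*B(0))*20 + 47967 = ((-13 + 5*(-6))*(2*0*(-9 + 2*0)))*20 + 47967 = ((-13 - 30)*(2*0*(-9 + 0)))*20 + 47967 = -86*0*(-9)*20 + 47967 = -43*0*20 + 47967 = 0*20 + 47967 = 0 + 47967 = 47967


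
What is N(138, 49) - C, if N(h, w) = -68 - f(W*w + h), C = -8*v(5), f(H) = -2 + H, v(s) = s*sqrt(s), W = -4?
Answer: -8 + 40*sqrt(5) ≈ 81.443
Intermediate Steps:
v(s) = s**(3/2)
C = -40*sqrt(5) ≈ -89.443
N(h, w) = -66 - h + 4*w (N(h, w) = -68 - (-2 + (-4*w + h)) = -68 - (-2 + (h - 4*w)) = -68 - (-2 + h - 4*w) = -68 + (2 - h + 4*w) = -66 - h + 4*w)
N(138, 49) - C = (-66 - 1*138 + 4*49) - (-40)*sqrt(5) = (-66 - 138 + 196) + 40*sqrt(5) = -8 + 40*sqrt(5)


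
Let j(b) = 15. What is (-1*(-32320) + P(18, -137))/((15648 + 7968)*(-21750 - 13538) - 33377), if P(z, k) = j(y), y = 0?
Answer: -6467/166678957 ≈ -3.8799e-5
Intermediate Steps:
P(z, k) = 15
(-1*(-32320) + P(18, -137))/((15648 + 7968)*(-21750 - 13538) - 33377) = (-1*(-32320) + 15)/((15648 + 7968)*(-21750 - 13538) - 33377) = (32320 + 15)/(23616*(-35288) - 33377) = 32335/(-833361408 - 33377) = 32335/(-833394785) = 32335*(-1/833394785) = -6467/166678957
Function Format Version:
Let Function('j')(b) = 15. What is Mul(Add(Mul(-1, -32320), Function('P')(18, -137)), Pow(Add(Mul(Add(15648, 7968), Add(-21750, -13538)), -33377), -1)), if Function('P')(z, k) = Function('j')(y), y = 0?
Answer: Rational(-6467, 166678957) ≈ -3.8799e-5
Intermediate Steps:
Function('P')(z, k) = 15
Mul(Add(Mul(-1, -32320), Function('P')(18, -137)), Pow(Add(Mul(Add(15648, 7968), Add(-21750, -13538)), -33377), -1)) = Mul(Add(Mul(-1, -32320), 15), Pow(Add(Mul(Add(15648, 7968), Add(-21750, -13538)), -33377), -1)) = Mul(Add(32320, 15), Pow(Add(Mul(23616, -35288), -33377), -1)) = Mul(32335, Pow(Add(-833361408, -33377), -1)) = Mul(32335, Pow(-833394785, -1)) = Mul(32335, Rational(-1, 833394785)) = Rational(-6467, 166678957)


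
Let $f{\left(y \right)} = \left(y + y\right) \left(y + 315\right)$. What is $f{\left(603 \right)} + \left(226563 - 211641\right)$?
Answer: $1122030$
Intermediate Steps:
$f{\left(y \right)} = 2 y \left(315 + y\right)$
$f{\left(603 \right)} + \left(226563 - 211641\right) = 2 \cdot 603 \left(315 + 603\right) + \left(226563 - 211641\right) = 2 \cdot 603 \cdot 918 + \left(226563 - 211641\right) = 1107108 + 14922 = 1122030$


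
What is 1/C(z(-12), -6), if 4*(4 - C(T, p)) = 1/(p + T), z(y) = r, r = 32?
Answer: 104/415 ≈ 0.25060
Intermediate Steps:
z(y) = 32
C(T, p) = 4 - 1/(4*(T + p)) (C(T, p) = 4 - 1/(4*(p + T)) = 4 - 1/(4*(T + p)))
1/C(z(-12), -6) = 1/((-1/4 + 4*32 + 4*(-6))/(32 - 6)) = 1/((-1/4 + 128 - 24)/26) = 1/((1/26)*(415/4)) = 1/(415/104) = 104/415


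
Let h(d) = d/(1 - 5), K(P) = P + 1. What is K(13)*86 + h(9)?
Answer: 4807/4 ≈ 1201.8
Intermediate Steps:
K(P) = 1 + P
h(d) = -d/4 (h(d) = d/(-4) = d*(-¼) = -d/4)
K(13)*86 + h(9) = (1 + 13)*86 - ¼*9 = 14*86 - 9/4 = 1204 - 9/4 = 4807/4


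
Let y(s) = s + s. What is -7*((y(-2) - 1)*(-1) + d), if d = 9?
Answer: -98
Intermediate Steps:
y(s) = 2*s
-7*((y(-2) - 1)*(-1) + d) = -7*((2*(-2) - 1)*(-1) + 9) = -7*((-4 - 1)*(-1) + 9) = -7*(-5*(-1) + 9) = -7*(5 + 9) = -7*14 = -1*98 = -98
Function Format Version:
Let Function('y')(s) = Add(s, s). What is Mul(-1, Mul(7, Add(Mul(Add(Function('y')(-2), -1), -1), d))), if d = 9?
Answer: -98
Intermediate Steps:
Function('y')(s) = Mul(2, s)
Mul(-1, Mul(7, Add(Mul(Add(Function('y')(-2), -1), -1), d))) = Mul(-1, Mul(7, Add(Mul(Add(Mul(2, -2), -1), -1), 9))) = Mul(-1, Mul(7, Add(Mul(Add(-4, -1), -1), 9))) = Mul(-1, Mul(7, Add(Mul(-5, -1), 9))) = Mul(-1, Mul(7, Add(5, 9))) = Mul(-1, Mul(7, 14)) = Mul(-1, 98) = -98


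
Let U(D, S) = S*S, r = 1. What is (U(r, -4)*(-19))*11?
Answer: -3344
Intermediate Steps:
U(D, S) = S**2
(U(r, -4)*(-19))*11 = ((-4)**2*(-19))*11 = (16*(-19))*11 = -304*11 = -3344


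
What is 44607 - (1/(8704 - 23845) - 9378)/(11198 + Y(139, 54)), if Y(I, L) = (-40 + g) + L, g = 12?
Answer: 7580770836787/169942584 ≈ 44608.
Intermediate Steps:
Y(I, L) = -28 + L (Y(I, L) = (-40 + 12) + L = -28 + L)
44607 - (1/(8704 - 23845) - 9378)/(11198 + Y(139, 54)) = 44607 - (1/(8704 - 23845) - 9378)/(11198 + (-28 + 54)) = 44607 - (1/(-15141) - 9378)/(11198 + 26) = 44607 - (-1/15141 - 9378)/11224 = 44607 - (-141992299)/(15141*11224) = 44607 - 1*(-141992299/169942584) = 44607 + 141992299/169942584 = 7580770836787/169942584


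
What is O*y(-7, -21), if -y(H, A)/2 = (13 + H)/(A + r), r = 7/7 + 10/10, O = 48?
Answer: 576/19 ≈ 30.316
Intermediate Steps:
r = 2 (r = 7*(⅐) + 10*(⅒) = 1 + 1 = 2)
y(H, A) = -2*(13 + H)/(2 + A) (y(H, A) = -2*(13 + H)/(A + 2) = -2*(13 + H)/(2 + A))
O*y(-7, -21) = 48*(2*(-13 - 1*(-7))/(2 - 21)) = 48*(2*(-13 + 7)/(-19)) = 48*(2*(-1/19)*(-6)) = 48*(12/19) = 576/19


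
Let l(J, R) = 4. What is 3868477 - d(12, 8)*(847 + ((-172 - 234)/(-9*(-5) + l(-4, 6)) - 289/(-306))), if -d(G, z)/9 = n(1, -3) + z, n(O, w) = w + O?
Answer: 27396730/7 ≈ 3.9138e+6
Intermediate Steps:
n(O, w) = O + w
d(G, z) = 18 - 9*z (d(G, z) = -9*((1 - 3) + z) = -9*(-2 + z) = 18 - 9*z)
3868477 - d(12, 8)*(847 + ((-172 - 234)/(-9*(-5) + l(-4, 6)) - 289/(-306))) = 3868477 - (18 - 9*8)*(847 + ((-172 - 234)/(-9*(-5) + 4) - 289/(-306))) = 3868477 - (18 - 72)*(847 + (-406/(45 + 4) - 289*(-1/306))) = 3868477 - (-54)*(847 + (-406/49 + 17/18)) = 3868477 - (-54)*(847 + (-406*1/49 + 17/18)) = 3868477 - (-54)*(847 + (-58/7 + 17/18)) = 3868477 - (-54)*(847 - 925/126) = 3868477 - (-54)*105797/126 = 3868477 - 1*(-317391/7) = 3868477 + 317391/7 = 27396730/7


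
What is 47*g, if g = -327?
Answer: -15369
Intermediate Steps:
47*g = 47*(-327) = -15369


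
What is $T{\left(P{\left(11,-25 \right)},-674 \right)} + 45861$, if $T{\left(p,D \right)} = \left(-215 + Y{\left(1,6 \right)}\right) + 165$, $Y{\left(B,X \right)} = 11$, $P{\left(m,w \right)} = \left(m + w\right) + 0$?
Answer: $45822$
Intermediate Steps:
$P{\left(m,w \right)} = m + w$
$T{\left(p,D \right)} = -39$ ($T{\left(p,D \right)} = \left(-215 + 11\right) + 165 = -204 + 165 = -39$)
$T{\left(P{\left(11,-25 \right)},-674 \right)} + 45861 = -39 + 45861 = 45822$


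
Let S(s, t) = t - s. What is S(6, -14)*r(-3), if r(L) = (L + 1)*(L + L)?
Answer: -240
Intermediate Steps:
r(L) = 2*L*(1 + L) (r(L) = (1 + L)*(2*L) = 2*L*(1 + L))
S(6, -14)*r(-3) = (-14 - 1*6)*(2*(-3)*(1 - 3)) = (-14 - 6)*(2*(-3)*(-2)) = -20*12 = -240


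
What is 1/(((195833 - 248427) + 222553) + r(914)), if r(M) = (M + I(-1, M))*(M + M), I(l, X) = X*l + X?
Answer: 1/1840751 ≈ 5.4326e-7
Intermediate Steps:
I(l, X) = X + X*l
r(M) = 2*M² (r(M) = (M + M*(1 - 1))*(M + M) = (M + M*0)*(2*M) = (M + 0)*(2*M) = M*(2*M) = 2*M²)
1/(((195833 - 248427) + 222553) + r(914)) = 1/(((195833 - 248427) + 222553) + 2*914²) = 1/((-52594 + 222553) + 2*835396) = 1/(169959 + 1670792) = 1/1840751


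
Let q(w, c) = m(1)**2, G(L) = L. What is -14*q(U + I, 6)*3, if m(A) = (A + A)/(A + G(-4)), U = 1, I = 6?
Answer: -56/3 ≈ -18.667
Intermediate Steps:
m(A) = 2*A/(-4 + A) (m(A) = (A + A)/(A - 4) = (2*A)/(-4 + A) = 2*A/(-4 + A))
q(w, c) = 4/9 (q(w, c) = (2*1/(-4 + 1))**2 = (2*1/(-3))**2 = (2*1*(-1/3))**2 = (-2/3)**2 = 4/9)
-14*q(U + I, 6)*3 = -14*4/9*3 = -56/9*3 = -56/3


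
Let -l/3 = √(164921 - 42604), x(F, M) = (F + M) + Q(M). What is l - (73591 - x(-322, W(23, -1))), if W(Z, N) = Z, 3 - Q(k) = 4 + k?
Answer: -73914 - 291*√13 ≈ -74963.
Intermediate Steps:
Q(k) = -1 - k (Q(k) = 3 - (4 + k) = 3 + (-4 - k) = -1 - k)
x(F, M) = -1 + F (x(F, M) = (F + M) + (-1 - M) = -1 + F)
l = -291*√13 (l = -3*√(164921 - 42604) = -291*√13 ≈ -1049.2)
l - (73591 - x(-322, W(23, -1))) = -291*√13 - (73591 - (-1 - 322)) = -291*√13 - (73591 - 1*(-323)) = -291*√13 - (73591 + 323) = -291*√13 - 1*73914 = -291*√13 - 73914 = -73914 - 291*√13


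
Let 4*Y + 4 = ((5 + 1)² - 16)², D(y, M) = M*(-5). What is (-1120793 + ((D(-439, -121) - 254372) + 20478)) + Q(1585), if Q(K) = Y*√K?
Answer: -1354082 + 99*√1585 ≈ -1.3501e+6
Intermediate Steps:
D(y, M) = -5*M
Y = 99 (Y = -1 + ((5 + 1)² - 16)²/4 = -1 + (6² - 16)²/4 = -1 + (36 - 16)²/4 = -1 + (¼)*20² = -1 + (¼)*400 = -1 + 100 = 99)
Q(K) = 99*√K
(-1120793 + ((D(-439, -121) - 254372) + 20478)) + Q(1585) = (-1120793 + ((-5*(-121) - 254372) + 20478)) + 99*√1585 = (-1120793 + ((605 - 254372) + 20478)) + 99*√1585 = (-1120793 + (-253767 + 20478)) + 99*√1585 = (-1120793 - 233289) + 99*√1585 = -1354082 + 99*√1585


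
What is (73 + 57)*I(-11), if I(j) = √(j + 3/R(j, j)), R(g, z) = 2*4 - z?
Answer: 130*I*√3914/19 ≈ 428.06*I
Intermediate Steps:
R(g, z) = 8 - z
I(j) = √(j + 3/(8 - j))
(73 + 57)*I(-11) = (73 + 57)*√((-3 - 11*(-8 - 11))/(-8 - 11)) = 130*√((-3 - 11*(-19))/(-19)) = 130*√(-(-3 + 209)/19) = 130*√(-1/19*206) = 130*√(-206/19) = 130*(I*√3914/19) = 130*I*√3914/19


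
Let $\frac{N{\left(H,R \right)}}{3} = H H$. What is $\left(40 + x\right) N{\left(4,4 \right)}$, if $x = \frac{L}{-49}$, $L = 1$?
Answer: $\frac{94032}{49} \approx 1919.0$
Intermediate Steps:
$N{\left(H,R \right)} = 3 H^{2}$ ($N{\left(H,R \right)} = 3 H H = 3 H^{2}$)
$x = - \frac{1}{49}$ ($x = 1 \frac{1}{-49} = 1 \left(- \frac{1}{49}\right) = - \frac{1}{49} \approx -0.020408$)
$\left(40 + x\right) N{\left(4,4 \right)} = \left(40 - \frac{1}{49}\right) 3 \cdot 4^{2} = \frac{1959 \cdot 3 \cdot 16}{49} = \frac{1959}{49} \cdot 48 = \frac{94032}{49}$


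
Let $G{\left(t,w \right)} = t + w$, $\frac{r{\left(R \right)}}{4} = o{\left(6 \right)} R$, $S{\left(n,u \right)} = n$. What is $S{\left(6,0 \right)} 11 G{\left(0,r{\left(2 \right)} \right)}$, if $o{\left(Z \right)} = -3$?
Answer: $-1584$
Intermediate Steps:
$r{\left(R \right)} = - 12 R$ ($r{\left(R \right)} = 4 \left(- 3 R\right) = - 12 R$)
$S{\left(6,0 \right)} 11 G{\left(0,r{\left(2 \right)} \right)} = 6 \cdot 11 \left(0 - 24\right) = 66 \left(0 - 24\right) = 66 \left(-24\right) = -1584$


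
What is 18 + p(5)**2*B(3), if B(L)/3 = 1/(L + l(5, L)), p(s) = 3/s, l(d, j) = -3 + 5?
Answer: 2277/125 ≈ 18.216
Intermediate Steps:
l(d, j) = 2
B(L) = 3/(2 + L) (B(L) = 3/(L + 2) = 3/(2 + L))
18 + p(5)**2*B(3) = 18 + (3/5)**2*(3/(2 + 3)) = 18 + (3*(1/5))**2*(3/5) = 18 + (3/5)**2*(3*(1/5)) = 18 + (9/25)*(3/5) = 18 + 27/125 = 2277/125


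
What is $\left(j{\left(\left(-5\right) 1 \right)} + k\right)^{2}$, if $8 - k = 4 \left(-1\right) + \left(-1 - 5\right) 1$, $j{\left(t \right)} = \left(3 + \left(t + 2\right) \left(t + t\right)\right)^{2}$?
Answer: $1225449$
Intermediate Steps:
$j{\left(t \right)} = \left(3 + 2 t \left(2 + t\right)\right)^{2}$ ($j{\left(t \right)} = \left(3 + \left(2 + t\right) 2 t\right)^{2} = \left(3 + 2 t \left(2 + t\right)\right)^{2}$)
$k = 18$ ($k = 8 - \left(4 \left(-1\right) + \left(-1 - 5\right) 1\right) = 8 - \left(-4 - 6\right) = 8 - -10 = 8 + 10 = 18$)
$\left(j{\left(\left(-5\right) 1 \right)} + k\right)^{2} = \left(\left(3 + 2 \left(\left(-5\right) 1\right)^{2} + 4 \left(\left(-5\right) 1\right)\right)^{2} + 18\right)^{2} = \left(\left(3 + 2 \left(-5\right)^{2} + 4 \left(-5\right)\right)^{2} + 18\right)^{2} = \left(\left(3 + 2 \cdot 25 - 20\right)^{2} + 18\right)^{2} = \left(\left(3 + 50 - 20\right)^{2} + 18\right)^{2} = \left(33^{2} + 18\right)^{2} = \left(1089 + 18\right)^{2} = 1107^{2} = 1225449$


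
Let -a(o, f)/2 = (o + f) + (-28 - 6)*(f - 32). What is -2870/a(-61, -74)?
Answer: 1435/3469 ≈ 0.41366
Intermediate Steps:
a(o, f) = -2176 - 2*o + 66*f (a(o, f) = -2*((o + f) + (-28 - 6)*(f - 32)) = -2*((f + o) - 34*(-32 + f)) = -2*((f + o) + (1088 - 34*f)) = -2*(1088 + o - 33*f) = -2176 - 2*o + 66*f)
-2870/a(-61, -74) = -2870/(-2176 - 2*(-61) + 66*(-74)) = -2870/(-2176 + 122 - 4884) = -2870/(-6938) = -2870*(-1/6938) = 1435/3469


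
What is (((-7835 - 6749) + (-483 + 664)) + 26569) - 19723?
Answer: -7557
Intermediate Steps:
(((-7835 - 6749) + (-483 + 664)) + 26569) - 19723 = ((-14584 + 181) + 26569) - 19723 = (-14403 + 26569) - 19723 = 12166 - 19723 = -7557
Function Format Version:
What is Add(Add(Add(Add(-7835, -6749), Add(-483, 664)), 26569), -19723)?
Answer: -7557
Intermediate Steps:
Add(Add(Add(Add(-7835, -6749), Add(-483, 664)), 26569), -19723) = Add(Add(Add(-14584, 181), 26569), -19723) = Add(Add(-14403, 26569), -19723) = Add(12166, -19723) = -7557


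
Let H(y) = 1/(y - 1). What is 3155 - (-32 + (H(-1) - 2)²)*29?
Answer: 15607/4 ≈ 3901.8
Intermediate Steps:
H(y) = 1/(-1 + y)
3155 - (-32 + (H(-1) - 2)²)*29 = 3155 - (-32 + (1/(-1 - 1) - 2)²)*29 = 3155 - (-32 + (1/(-2) - 2)²)*29 = 3155 - (-32 + (-½ - 2)²)*29 = 3155 - (-32 + (-5/2)²)*29 = 3155 - (-32 + 25/4)*29 = 3155 - (-103)*29/4 = 3155 - 1*(-2987/4) = 3155 + 2987/4 = 15607/4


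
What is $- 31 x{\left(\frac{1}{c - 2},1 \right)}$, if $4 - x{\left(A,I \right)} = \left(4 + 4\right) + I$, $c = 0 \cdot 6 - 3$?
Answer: $155$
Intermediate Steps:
$c = -3$ ($c = 0 - 3 = -3$)
$x{\left(A,I \right)} = -4 - I$ ($x{\left(A,I \right)} = 4 - \left(\left(4 + 4\right) + I\right) = 4 - \left(8 + I\right) = -4 - I$)
$- 31 x{\left(\frac{1}{c - 2},1 \right)} = - 31 \left(-4 - 1\right) = \left(-31\right) \left(-5\right) = 155$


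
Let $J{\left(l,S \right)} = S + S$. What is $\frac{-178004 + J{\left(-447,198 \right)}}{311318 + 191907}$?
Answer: $- \frac{177608}{503225} \approx -0.35294$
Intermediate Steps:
$J{\left(l,S \right)} = 2 S$
$\frac{-178004 + J{\left(-447,198 \right)}}{311318 + 191907} = \frac{-178004 + 2 \cdot 198}{311318 + 191907} = \frac{-178004 + 396}{503225} = \left(-177608\right) \frac{1}{503225} = - \frac{177608}{503225}$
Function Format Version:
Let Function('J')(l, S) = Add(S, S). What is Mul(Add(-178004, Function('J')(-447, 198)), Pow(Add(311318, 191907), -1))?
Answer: Rational(-177608, 503225) ≈ -0.35294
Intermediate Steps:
Function('J')(l, S) = Mul(2, S)
Mul(Add(-178004, Function('J')(-447, 198)), Pow(Add(311318, 191907), -1)) = Mul(Add(-178004, Mul(2, 198)), Pow(Add(311318, 191907), -1)) = Mul(Add(-178004, 396), Pow(503225, -1)) = Mul(-177608, Rational(1, 503225)) = Rational(-177608, 503225)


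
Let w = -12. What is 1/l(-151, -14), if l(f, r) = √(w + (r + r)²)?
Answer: √193/386 ≈ 0.035991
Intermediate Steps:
l(f, r) = √(-12 + 4*r²) (l(f, r) = √(-12 + (r + r)²) = √(-12 + (2*r)²) = √(-12 + 4*r²))
1/l(-151, -14) = 1/(2*√(-3 + (-14)²)) = 1/(2*√(-3 + 196)) = 1/(2*√193) = √193/386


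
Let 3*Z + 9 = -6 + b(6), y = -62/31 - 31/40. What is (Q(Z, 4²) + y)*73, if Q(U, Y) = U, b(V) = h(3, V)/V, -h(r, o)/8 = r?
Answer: -79789/120 ≈ -664.91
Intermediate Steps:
h(r, o) = -8*r
b(V) = -24/V (b(V) = (-8*3)/V = -24/V)
y = -111/40 (y = -62*1/31 - 31*1/40 = -2 - 31/40 = -111/40 ≈ -2.7750)
Z = -19/3 (Z = -3 + (-6 - 24/6)/3 = -3 + (-6 - 24*⅙)/3 = -3 + (-6 - 4)/3 = -3 + (⅓)*(-10) = -3 - 10/3 = -19/3 ≈ -6.3333)
(Q(Z, 4²) + y)*73 = (-19/3 - 111/40)*73 = -1093/120*73 = -79789/120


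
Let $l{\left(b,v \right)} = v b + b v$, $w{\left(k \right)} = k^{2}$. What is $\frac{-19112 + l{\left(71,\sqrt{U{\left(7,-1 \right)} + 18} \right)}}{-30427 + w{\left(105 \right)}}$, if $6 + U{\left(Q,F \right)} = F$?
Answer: $\frac{9556}{9701} - \frac{71 \sqrt{11}}{9701} \approx 0.96078$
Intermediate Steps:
$U{\left(Q,F \right)} = -6 + F$
$l{\left(b,v \right)} = 2 b v$ ($l{\left(b,v \right)} = b v + b v = 2 b v$)
$\frac{-19112 + l{\left(71,\sqrt{U{\left(7,-1 \right)} + 18} \right)}}{-30427 + w{\left(105 \right)}} = \frac{-19112 + 2 \cdot 71 \sqrt{\left(-6 - 1\right) + 18}}{-30427 + 105^{2}} = \frac{-19112 + 2 \cdot 71 \sqrt{-7 + 18}}{-30427 + 11025} = \frac{-19112 + 2 \cdot 71 \sqrt{11}}{-19402} = \left(-19112 + 142 \sqrt{11}\right) \left(- \frac{1}{19402}\right) = \frac{9556}{9701} - \frac{71 \sqrt{11}}{9701}$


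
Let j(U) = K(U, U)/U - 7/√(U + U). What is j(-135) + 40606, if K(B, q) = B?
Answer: 40607 + 7*I*√30/90 ≈ 40607.0 + 0.42601*I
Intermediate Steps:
j(U) = 1 - 7*√2/(2*√U) (j(U) = U/U - 7/√(U + U) = 1 - 7*√2/(2*√U))
j(-135) + 40606 = (1 - 7*√2/(2*√(-135))) + 40606 = (1 - 7*√2*(-I*√15/45)/2) + 40606 = (1 + 7*I*√30/90) + 40606 = 40607 + 7*I*√30/90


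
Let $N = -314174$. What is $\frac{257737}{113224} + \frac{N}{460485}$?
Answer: $\frac{83111985469}{52137953640} \approx 1.5941$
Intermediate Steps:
$\frac{257737}{113224} + \frac{N}{460485} = \frac{257737}{113224} - \frac{314174}{460485} = \frac{83111985469}{52137953640}$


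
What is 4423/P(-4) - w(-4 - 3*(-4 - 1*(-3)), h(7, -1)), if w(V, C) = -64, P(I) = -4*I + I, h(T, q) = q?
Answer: 5191/12 ≈ 432.58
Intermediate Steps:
P(I) = -3*I
4423/P(-4) - w(-4 - 3*(-4 - 1*(-3)), h(7, -1)) = 4423/((-3*(-4))) - 1*(-64) = 4423/12 + 64 = 5191/12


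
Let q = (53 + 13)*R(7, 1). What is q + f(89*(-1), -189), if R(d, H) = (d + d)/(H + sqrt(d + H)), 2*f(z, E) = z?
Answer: -353/2 + 264*sqrt(2) ≈ 196.85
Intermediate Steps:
f(z, E) = z/2
R(d, H) = 2*d/(H + sqrt(H + d)) (R(d, H) = (2*d)/(H + sqrt(H + d)) = 2*d/(H + sqrt(H + d)))
q = 924/(1 + 2*sqrt(2)) (q = (53 + 13)*(2*7/(1 + sqrt(1 + 7))) = 66*(2*7/(1 + sqrt(8))) = 66*(2*7/(1 + 2*sqrt(2))) = 66*(14/(1 + 2*sqrt(2))) = 924/(1 + 2*sqrt(2)) ≈ 241.35)
q + f(89*(-1), -189) = (-132 + 264*sqrt(2)) + (89*(-1))/2 = (-132 + 264*sqrt(2)) + (1/2)*(-89) = (-132 + 264*sqrt(2)) - 89/2 = -353/2 + 264*sqrt(2)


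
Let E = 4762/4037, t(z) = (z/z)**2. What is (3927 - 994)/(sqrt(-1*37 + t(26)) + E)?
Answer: 28192280501/304690964 - 143400549831*I/304690964 ≈ 92.527 - 470.64*I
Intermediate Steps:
t(z) = 1 (t(z) = 1**2 = 1)
E = 4762/4037 (E = 4762*(1/4037) = 4762/4037 ≈ 1.1796)
(3927 - 994)/(sqrt(-1*37 + t(26)) + E) = (3927 - 994)/(sqrt(-1*37 + 1) + 4762/4037) = 2933/(sqrt(-37 + 1) + 4762/4037) = 2933/(sqrt(-36) + 4762/4037) = 2933/(6*I + 4762/4037) = 2933/(4762/4037 + 6*I) = 2933*(16297369*(4762/4037 - 6*I)/609381928) = 47800183277*(4762/4037 - 6*I)/609381928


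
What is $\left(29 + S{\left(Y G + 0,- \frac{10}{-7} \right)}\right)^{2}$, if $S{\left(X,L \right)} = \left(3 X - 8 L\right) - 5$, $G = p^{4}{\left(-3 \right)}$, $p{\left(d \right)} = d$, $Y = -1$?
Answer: $\frac{2601769}{49} \approx 53097.0$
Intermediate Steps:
$G = 81$ ($G = \left(-3\right)^{4} = 81$)
$S{\left(X,L \right)} = -5 - 8 L + 3 X$ ($S{\left(X,L \right)} = \left(- 8 L + 3 X\right) - 5 = -5 - 8 L + 3 X$)
$\left(29 + S{\left(Y G + 0,- \frac{10}{-7} \right)}\right)^{2} = \left(29 - \left(5 - 3 \left(\left(-1\right) 81 + 0\right) + 8 \left(-10\right) \frac{1}{-7}\right)\right)^{2} = \left(29 - \left(5 - 3 \left(-81 + 0\right) + 8 \left(-10\right) \left(- \frac{1}{7}\right)\right)\right)^{2} = \left(29 - \frac{1816}{7}\right)^{2} = \left(- \frac{1613}{7}\right)^{2} = \frac{2601769}{49}$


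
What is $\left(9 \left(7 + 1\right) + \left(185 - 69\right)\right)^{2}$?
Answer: $35344$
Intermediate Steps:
$\left(9 \left(7 + 1\right) + \left(185 - 69\right)\right)^{2} = \left(9 \cdot 8 + 116\right)^{2} = \left(72 + 116\right)^{2} = 188^{2} = 35344$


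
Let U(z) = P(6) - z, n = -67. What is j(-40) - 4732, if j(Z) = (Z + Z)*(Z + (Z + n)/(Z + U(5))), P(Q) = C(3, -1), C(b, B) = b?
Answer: -36452/21 ≈ -1735.8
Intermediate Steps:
P(Q) = 3
U(z) = 3 - z
j(Z) = 2*Z*(Z + (-67 + Z)/(-2 + Z)) (j(Z) = (Z + Z)*(Z + (Z - 67)/(Z + (3 - 1*5))) = (2*Z)*(Z + (-67 + Z)/(Z + (3 - 5))) = (2*Z)*(Z + (-67 + Z)/(Z - 2)) = (2*Z)*(Z + (-67 + Z)/(-2 + Z)) = 2*Z*(Z + (-67 + Z)/(-2 + Z)))
j(-40) - 4732 = 2*(-40)*(-67 + (-40)**2 - 1*(-40))/(-2 - 40) - 4732 = 2*(-40)*(-67 + 1600 + 40)/(-42) - 4732 = 2*(-40)*(-1/42)*1573 - 4732 = 62920/21 - 4732 = -36452/21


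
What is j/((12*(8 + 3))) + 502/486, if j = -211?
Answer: -6047/10692 ≈ -0.56556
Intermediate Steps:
j/((12*(8 + 3))) + 502/486 = -211*1/(12*(8 + 3)) + 502/486 = -211/(12*11) + 502*(1/486) = -211/132 + 251/243 = -6047/10692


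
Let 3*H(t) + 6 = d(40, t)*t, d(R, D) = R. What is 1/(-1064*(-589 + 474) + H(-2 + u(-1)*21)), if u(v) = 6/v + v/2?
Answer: 3/361534 ≈ 8.2980e-6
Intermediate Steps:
u(v) = v/2 + 6/v (u(v) = 6/v + v*(½) = 6/v + v/2 = v/2 + 6/v)
H(t) = -2 + 40*t/3 (H(t) = -2 + (40*t)/3 = -2 + 40*t/3)
1/(-1064*(-589 + 474) + H(-2 + u(-1)*21)) = 1/(-1064*(-589 + 474) + (-2 + 40*(-2 + ((½)*(-1) + 6/(-1))*21)/3)) = 1/(-1064*(-115) + (-2 + 40*(-2 + (-½ + 6*(-1))*21)/3)) = 1/(122360 + (-2 + 40*(-2 + (-½ - 6)*21)/3)) = 1/(122360 + (-2 + 40*(-2 - 13/2*21)/3)) = 1/(122360 + (-2 + 40*(-2 - 273/2)/3)) = 1/(122360 + (-2 + (40/3)*(-277/2))) = 1/(122360 + (-2 - 5540/3)) = 1/(122360 - 5546/3) = 1/(361534/3) = 3/361534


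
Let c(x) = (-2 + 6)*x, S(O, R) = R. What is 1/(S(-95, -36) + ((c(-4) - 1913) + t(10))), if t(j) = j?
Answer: -1/1955 ≈ -0.00051151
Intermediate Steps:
c(x) = 4*x
1/(S(-95, -36) + ((c(-4) - 1913) + t(10))) = 1/(-36 + ((4*(-4) - 1913) + 10)) = 1/(-36 + ((-16 - 1913) + 10)) = 1/(-36 + (-1929 + 10)) = 1/(-36 - 1919) = 1/(-1955) = -1/1955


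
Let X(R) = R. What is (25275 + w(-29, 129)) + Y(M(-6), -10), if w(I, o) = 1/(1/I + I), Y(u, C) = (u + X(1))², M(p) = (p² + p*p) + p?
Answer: 25061259/842 ≈ 29764.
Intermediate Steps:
M(p) = p + 2*p² (M(p) = (p² + p²) + p = 2*p² + p = p + 2*p²)
Y(u, C) = (1 + u)² (Y(u, C) = (u + 1)² = (1 + u)²)
w(I, o) = 1/(I + 1/I)
(25275 + w(-29, 129)) + Y(M(-6), -10) = (25275 - 29/(1 + (-29)²)) + (1 - 6*(1 + 2*(-6)))² = (25275 - 29/(1 + 841)) + (1 - 6*(1 - 12))² = (25275 - 29/842) + (1 - 6*(-11))² = (25275 - 29*1/842) + (1 + 66)² = (25275 - 29/842) + 67² = 21281521/842 + 4489 = 25061259/842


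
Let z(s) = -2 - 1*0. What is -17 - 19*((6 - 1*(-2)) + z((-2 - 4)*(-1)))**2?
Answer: -701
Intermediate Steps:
z(s) = -2 (z(s) = -2 + 0 = -2)
-17 - 19*((6 - 1*(-2)) + z((-2 - 4)*(-1)))**2 = -17 - 19*((6 - 1*(-2)) - 2)**2 = -17 - 19*((6 + 2) - 2)**2 = -17 - 19*(8 - 2)**2 = -17 - 19*6**2 = -17 - 19*36 = -17 - 684 = -701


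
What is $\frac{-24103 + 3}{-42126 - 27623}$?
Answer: $\frac{24100}{69749} \approx 0.34552$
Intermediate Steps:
$\frac{-24103 + 3}{-42126 - 27623} = - \frac{24100}{-69749} = \left(-24100\right) \left(- \frac{1}{69749}\right) = \frac{24100}{69749}$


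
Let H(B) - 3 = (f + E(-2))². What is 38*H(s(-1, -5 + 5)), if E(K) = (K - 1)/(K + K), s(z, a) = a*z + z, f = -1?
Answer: 931/8 ≈ 116.38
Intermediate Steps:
s(z, a) = z + a*z
E(K) = (-1 + K)/(2*K) (E(K) = (-1 + K)/((2*K)) = (-1 + K)*(1/(2*K)) = (-1 + K)/(2*K))
H(B) = 49/16 (H(B) = 3 + (-1 + (½)*(-1 - 2)/(-2))² = 3 + (-1 + (½)*(-½)*(-3))² = 3 + (-1 + ¾)² = 3 + (-¼)² = 3 + 1/16 = 49/16)
38*H(s(-1, -5 + 5)) = 38*(49/16) = 931/8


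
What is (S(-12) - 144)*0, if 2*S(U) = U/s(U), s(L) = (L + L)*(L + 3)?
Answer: 0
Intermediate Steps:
s(L) = 2*L*(3 + L) (s(L) = (2*L)*(3 + L) = 2*L*(3 + L))
S(U) = 1/(4*(3 + U)) (S(U) = (U/((2*U*(3 + U))))/2 = (U*(1/(2*U*(3 + U))))/2 = (1/(2*(3 + U)))/2 = 1/(4*(3 + U)))
(S(-12) - 144)*0 = (1/(4*(3 - 12)) - 144)*0 = ((¼)/(-9) - 144)*0 = ((¼)*(-⅑) - 144)*0 = (-1/36 - 144)*0 = -5185/36*0 = 0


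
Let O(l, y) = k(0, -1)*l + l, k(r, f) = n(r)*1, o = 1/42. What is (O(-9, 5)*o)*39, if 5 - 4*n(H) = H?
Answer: -1053/56 ≈ -18.804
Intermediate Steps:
n(H) = 5/4 - H/4
o = 1/42 ≈ 0.023810
k(r, f) = 5/4 - r/4 (k(r, f) = (5/4 - r/4)*1 = 5/4 - r/4)
O(l, y) = 9*l/4 (O(l, y) = (5/4 - ¼*0)*l + l = (5/4 + 0)*l + l = 5*l/4 + l = 9*l/4)
(O(-9, 5)*o)*39 = (((9/4)*(-9))*(1/42))*39 = -81/4*1/42*39 = -27/56*39 = -1053/56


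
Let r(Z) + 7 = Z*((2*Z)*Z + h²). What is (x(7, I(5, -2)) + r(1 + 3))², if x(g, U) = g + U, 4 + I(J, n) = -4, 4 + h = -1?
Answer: 48400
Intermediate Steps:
h = -5 (h = -4 - 1 = -5)
I(J, n) = -8 (I(J, n) = -4 - 4 = -8)
x(g, U) = U + g
r(Z) = -7 + Z*(25 + 2*Z²) (r(Z) = -7 + Z*((2*Z)*Z + (-5)²) = -7 + Z*(2*Z² + 25) = -7 + Z*(25 + 2*Z²))
(x(7, I(5, -2)) + r(1 + 3))² = ((-8 + 7) + (-7 + 2*(1 + 3)³ + 25*(1 + 3)))² = (-1 + (-7 + 2*4³ + 25*4))² = (-1 + (-7 + 2*64 + 100))² = (-1 + (-7 + 128 + 100))² = (-1 + 221)² = 220² = 48400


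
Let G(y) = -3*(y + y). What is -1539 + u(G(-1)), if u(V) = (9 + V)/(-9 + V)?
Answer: -1544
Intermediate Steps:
G(y) = -6*y
u(V) = (9 + V)/(-9 + V)
-1539 + u(G(-1)) = -1539 + (9 - 6*(-1))/(-9 - 6*(-1)) = -1539 + (9 + 6)/(-9 + 6) = -1539 + 15/(-3) = -1539 - 1/3*15 = -1539 - 5 = -1544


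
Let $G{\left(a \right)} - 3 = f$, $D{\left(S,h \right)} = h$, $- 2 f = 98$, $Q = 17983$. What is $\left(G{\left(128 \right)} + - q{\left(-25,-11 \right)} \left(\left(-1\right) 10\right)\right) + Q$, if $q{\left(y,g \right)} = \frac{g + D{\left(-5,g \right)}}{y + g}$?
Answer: $\frac{161488}{9} \approx 17943.0$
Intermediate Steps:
$f = -49$ ($f = \left(- \frac{1}{2}\right) 98 = -49$)
$G{\left(a \right)} = -46$ ($G{\left(a \right)} = 3 - 49 = -46$)
$q{\left(y,g \right)} = \frac{2 g}{g + y}$ ($q{\left(y,g \right)} = \frac{g + g}{y + g} = \frac{2 g}{g + y}$)
$\left(G{\left(128 \right)} + - q{\left(-25,-11 \right)} \left(\left(-1\right) 10\right)\right) + Q = \left(-46 + - \frac{2 \left(-11\right)}{-11 - 25} \left(\left(-1\right) 10\right)\right) + 17983 = \left(-46 + - \frac{2 \left(-11\right)}{-36} \left(-10\right)\right) + 17983 = \left(-46 + - \frac{2 \left(-11\right) \left(-1\right)}{36} \left(-10\right)\right) + 17983 = \left(-46 + \left(-1\right) \frac{11}{18} \left(-10\right)\right) + 17983 = \left(-46 - - \frac{55}{9}\right) + 17983 = \left(-46 + \frac{55}{9}\right) + 17983 = - \frac{359}{9} + 17983 = \frac{161488}{9}$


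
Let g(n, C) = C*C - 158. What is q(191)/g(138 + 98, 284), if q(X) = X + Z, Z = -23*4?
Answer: 9/7318 ≈ 0.0012298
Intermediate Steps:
g(n, C) = -158 + C² (g(n, C) = C² - 158 = -158 + C²)
Z = -92
q(X) = -92 + X (q(X) = X - 92 = -92 + X)
q(191)/g(138 + 98, 284) = (-92 + 191)/(-158 + 284²) = 99/(-158 + 80656) = 99/80498 = 99*(1/80498) = 9/7318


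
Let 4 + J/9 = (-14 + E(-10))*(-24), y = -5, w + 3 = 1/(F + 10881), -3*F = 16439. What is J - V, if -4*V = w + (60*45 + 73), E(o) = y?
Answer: 308556571/64816 ≈ 4760.5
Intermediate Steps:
F = -16439/3 (F = -⅓*16439 = -16439/3 ≈ -5479.7)
w = -48609/16204 (w = -3 + 1/(-16439/3 + 10881) = -3 + 1/(16204/3) = -3 + 3/16204 = -48609/16204 ≈ -2.9998)
E(o) = -5
J = 4068 (J = -36 + 9*((-14 - 5)*(-24)) = -36 + 9*(-19*(-24)) = -36 + 9*456 = -36 + 4104 = 4068)
V = -44885083/64816 (V = -(-48609/16204 + (60*45 + 73))/4 = -(-48609/16204 + (2700 + 73))/4 = -(-48609/16204 + 2773)/4 = -¼*44885083/16204 = -44885083/64816 ≈ -692.50)
J - V = 4068 - 1*(-44885083/64816) = 4068 + 44885083/64816 = 308556571/64816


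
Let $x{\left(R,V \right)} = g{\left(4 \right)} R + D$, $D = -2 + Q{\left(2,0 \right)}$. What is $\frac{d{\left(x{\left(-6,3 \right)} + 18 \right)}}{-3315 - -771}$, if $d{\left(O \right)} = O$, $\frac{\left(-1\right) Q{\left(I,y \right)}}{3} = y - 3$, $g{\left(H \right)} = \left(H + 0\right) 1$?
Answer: $- \frac{1}{2544} \approx -0.00039308$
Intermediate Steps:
$g{\left(H \right)} = H$ ($g{\left(H \right)} = H 1 = H$)
$Q{\left(I,y \right)} = 9 - 3 y$ ($Q{\left(I,y \right)} = - 3 \left(y - 3\right) = - 3 \left(-3 + y\right) = 9 - 3 y$)
$D = 7$ ($D = -2 + \left(9 - 0\right) = -2 + \left(9 + 0\right) = -2 + 9 = 7$)
$x{\left(R,V \right)} = 7 + 4 R$ ($x{\left(R,V \right)} = 4 R + 7 = 7 + 4 R$)
$\frac{d{\left(x{\left(-6,3 \right)} + 18 \right)}}{-3315 - -771} = \frac{\left(7 + 4 \left(-6\right)\right) + 18}{-3315 - -771} = \frac{\left(7 - 24\right) + 18}{-3315 + 771} = \frac{-17 + 18}{-2544} = 1 \left(- \frac{1}{2544}\right) = - \frac{1}{2544}$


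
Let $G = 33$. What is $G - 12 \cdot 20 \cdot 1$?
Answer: $-207$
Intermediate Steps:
$G - 12 \cdot 20 \cdot 1 = 33 - 12 \cdot 20 \cdot 1 = 33 - 240 = -207$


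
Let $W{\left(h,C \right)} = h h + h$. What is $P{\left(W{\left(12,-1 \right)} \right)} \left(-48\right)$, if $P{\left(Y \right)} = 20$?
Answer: $-960$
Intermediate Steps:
$W{\left(h,C \right)} = h + h^{2}$ ($W{\left(h,C \right)} = h^{2} + h = h + h^{2}$)
$P{\left(W{\left(12,-1 \right)} \right)} \left(-48\right) = 20 \left(-48\right) = -960$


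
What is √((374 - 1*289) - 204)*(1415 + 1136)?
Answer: 2551*I*√119 ≈ 27828.0*I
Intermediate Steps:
√((374 - 1*289) - 204)*(1415 + 1136) = √((374 - 289) - 204)*2551 = √(85 - 204)*2551 = √(-119)*2551 = (I*√119)*2551 = 2551*I*√119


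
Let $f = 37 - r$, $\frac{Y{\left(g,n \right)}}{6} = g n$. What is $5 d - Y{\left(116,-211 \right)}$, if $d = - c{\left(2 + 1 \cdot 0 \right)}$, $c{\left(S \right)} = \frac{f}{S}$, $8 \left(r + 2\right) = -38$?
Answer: $\frac{1173973}{8} \approx 1.4675 \cdot 10^{5}$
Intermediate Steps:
$r = - \frac{27}{4}$ ($r = -2 + \frac{1}{8} \left(-38\right) = -2 - \frac{19}{4} = - \frac{27}{4} \approx -6.75$)
$Y{\left(g,n \right)} = 6 g n$
$f = \frac{175}{4}$ ($f = 37 - - \frac{27}{4} = 37 + \frac{27}{4} = \frac{175}{4} \approx 43.75$)
$c{\left(S \right)} = \frac{175}{4 S}$
$d = - \frac{175}{8}$ ($d = - \frac{175}{4 \left(2 + 1 \cdot 0\right)} = - \frac{175}{4 \left(2 + 0\right)} = - \frac{175}{4 \cdot 2} = \left(-1\right) \frac{175}{8} = - \frac{175}{8} \approx -21.875$)
$5 d - Y{\left(116,-211 \right)} = 5 \left(- \frac{175}{8}\right) - 6 \cdot 116 \left(-211\right) = - \frac{875}{8} - -146856 = - \frac{875}{8} + 146856 = \frac{1173973}{8}$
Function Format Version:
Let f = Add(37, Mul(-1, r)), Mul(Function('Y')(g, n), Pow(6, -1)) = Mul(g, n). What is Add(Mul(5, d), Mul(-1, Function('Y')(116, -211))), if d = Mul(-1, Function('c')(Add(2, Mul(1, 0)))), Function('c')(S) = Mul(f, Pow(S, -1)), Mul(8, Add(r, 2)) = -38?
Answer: Rational(1173973, 8) ≈ 1.4675e+5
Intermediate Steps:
r = Rational(-27, 4) (r = Add(-2, Mul(Rational(1, 8), -38)) = Add(-2, Rational(-19, 4)) = Rational(-27, 4) ≈ -6.7500)
Function('Y')(g, n) = Mul(6, g, n) (Function('Y')(g, n) = Mul(6, Mul(g, n)) = Mul(6, g, n))
f = Rational(175, 4) (f = Add(37, Mul(-1, Rational(-27, 4))) = Add(37, Rational(27, 4)) = Rational(175, 4) ≈ 43.750)
Function('c')(S) = Mul(Rational(175, 4), Pow(S, -1))
d = Rational(-175, 8) (d = Mul(-1, Mul(Rational(175, 4), Pow(Add(2, Mul(1, 0)), -1))) = Mul(-1, Mul(Rational(175, 4), Pow(Add(2, 0), -1))) = Mul(-1, Mul(Rational(175, 4), Pow(2, -1))) = Mul(-1, Mul(Rational(175, 4), Rational(1, 2))) = Mul(-1, Rational(175, 8)) = Rational(-175, 8) ≈ -21.875)
Add(Mul(5, d), Mul(-1, Function('Y')(116, -211))) = Add(Mul(5, Rational(-175, 8)), Mul(-1, Mul(6, 116, -211))) = Add(Rational(-875, 8), Mul(-1, -146856)) = Add(Rational(-875, 8), 146856) = Rational(1173973, 8)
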